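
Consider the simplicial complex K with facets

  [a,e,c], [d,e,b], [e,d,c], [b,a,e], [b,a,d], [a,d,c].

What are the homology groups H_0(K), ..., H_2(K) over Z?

H_0 = Z,  H_1 = 0,  H_2 = Z.

Take the total order a < b < c < d < e on the vertex set. Then K (dimension 2) consists of the simplices:

  0-simplices (5): a, b, c, d, e
  1-simplices (9): ab, ac, ad, ae, bd, be, cd, ce, de
  2-simplices (6): abd, abe, acd, ace, bde, cde

Hence C_0 ≅ Z^5, C_1 ≅ Z^9, C_2 ≅ Z^6.

Boundary ∂_1: C_1 → C_0 is given by ∂[p,q] = [q] − [p]. For instance
  ∂ce = e − c.
The 5×9 boundary matrix has rank 4 and Smith normal form diag(1,1,1,1).

The boundary map ∂_2: C_2 → C_1 maps a triangle to the signed sum of its edges. For instance
  ∂ace = ce − ae + ac,
  ∂abe = be − ae + ab.
The 9×6 boundary matrix has rank 5 and Smith normal form diag(1,1,1,1,1).

Computing H_k = (kernel of ∂_k) / (image of ∂_{k+1}):

  H_0: rank C_0 − rank ∂_1 = 5 − 4 = 1, and the invariant factors of ∂_1 are all 1, so H_0 = Z.
  H_1: rank ker ∂_1 − rank ∂_2 = (9 − 4) − 5 = 0, and the invariant factors of ∂_2 are all 1, so H_1 = 0.
  H_2: rank ker ∂_2 − rank ∂_3 = (6 − 5) − 0 = 1, and there is no ∂_3, so H_2 = Z.

(K is a triangulation of the 2-sphere S^2.)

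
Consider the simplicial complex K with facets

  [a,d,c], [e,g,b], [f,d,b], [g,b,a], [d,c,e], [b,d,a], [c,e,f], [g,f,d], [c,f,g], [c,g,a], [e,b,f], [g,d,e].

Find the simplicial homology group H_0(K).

H_0 ≅ Z.

K has 7 vertices, 18 edges, 12 triangles.
rank ∂_0 = 0, rank ∂_1 = 6 ⇒ b_0 = 7 − 0 − 6 = 1; all invariant factors of ∂_1 are 1 so no torsion. So H_0 ≅ Z.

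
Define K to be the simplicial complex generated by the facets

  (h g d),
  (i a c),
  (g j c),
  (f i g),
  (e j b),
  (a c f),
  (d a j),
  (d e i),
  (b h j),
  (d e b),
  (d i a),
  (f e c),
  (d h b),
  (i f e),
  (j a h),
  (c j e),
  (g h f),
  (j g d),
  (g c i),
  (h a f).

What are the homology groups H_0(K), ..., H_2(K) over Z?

Order the vertices as a < b < c < d < e < f < g < h < i < j. Listing each simplex with vertices in this order, K has dimension 2 with simplices:

  0-simplices (10): a, b, c, d, e, f, g, h, i, j
  1-simplices (30): ac, ad, af, ah, ai, aj, bd, be, bh, bj, ce, cf, cg, ci, cj, de, dg, dh, di, dj, ef, ei, ej, fg, fh, fi, gh, gi, gj, hj
  2-simplices (20): acf, aci, adi, adj, afh, ahj, bde, bdh, bej, bhj, cef, cej, cgi, cgj, dei, dgh, dgj, efi, fgh, fgi

giving chain groups C_0 ≅ Z^10, C_1 ≅ Z^30, C_2 ≅ Z^20.

∂_1: C_1 → C_0 maps an edge to its endpoints' difference, ∂[p,q] = q − p. For instance
  ∂ad = d − a.
The 10×30 boundary matrix has rank 9 and Smith normal form diag(1,1,1,1,1,1,1,1,1).

∂_2: C_2 → C_1 sends each 2-simplex [p,q,r] to [q,r] − [p,r] + [p,q]. For instance
  ∂fgh = gh − fh + fg,
  ∂ahj = hj − aj + ah.
The 30×20 boundary matrix has rank 20 and Smith normal form diag(1,1,1,1,1,1,1,1,1,1,1,1,1,1,1,1,1,1,1,2).

Computing H_k = (kernel of ∂_k) / (image of ∂_{k+1}):

  H_0: rank C_0 − rank ∂_1 = 10 − 9 = 1, and the invariant factors of ∂_1 are all 1, so H_0 ≅ Z.
  H_1: rank ker ∂_1 − rank ∂_2 = (30 − 9) − 20 = 1, and ∂_2 has invariant factor 2 > 1, so H_1 ≅ Z × Z/2.
  H_2: rank ker ∂_2 − rank ∂_3 = (20 − 20) − 0 = 0, and there is no ∂_3, so H_2 ≅ 0.

As a check, the Euler characteristic is 10 − 30 + 20 = 0, which agrees with 1 − 1 + 0 = 0.
(K is a triangulation of the Klein bottle.)

H_0 = Z,  H_1 = Z × Z/2,  H_2 = 0.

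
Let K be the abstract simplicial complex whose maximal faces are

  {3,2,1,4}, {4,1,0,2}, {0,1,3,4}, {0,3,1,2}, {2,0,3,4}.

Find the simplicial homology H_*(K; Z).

H_0 ≅ Z,  H_1 = 0,  H_2 = 0,  H_3 ≅ Z.

We work with the vertex ordering 0 < 1 < 2 < 3 < 4. The simplices of K, each written with vertices in increasing order, are:

  0-simplices (5): [0], [1], [2], [3], [4]
  1-simplices (10): [0,1], [0,2], [0,3], [0,4], [1,2], [1,3], [1,4], [2,3], [2,4], [3,4]
  2-simplices (10): [0,1,2], [0,1,3], [0,1,4], [0,2,3], [0,2,4], [0,3,4], [1,2,3], [1,2,4], [1,3,4], [2,3,4]
  3-simplices (5): [0,1,2,3], [0,1,2,4], [0,1,3,4], [0,2,3,4], [1,2,3,4]

so the chain groups are C_0 ≅ Z^5, C_1 ≅ Z^10, C_2 ≅ Z^10, C_3 ≅ Z^5.

∂_1: C_1 → C_0 sends each edge [p,q] (with p < q) to q − p. For instance
  ∂[0,3] = [3] − [0].
The resulting 5×10 matrix has rank 4, and its Smith normal form has invariant factors (1,1,1,1).

∂_2: C_2 → C_1 maps a triangle to the signed sum of its edges. For instance
  ∂[1,2,3] = [2,3] − [1,3] + [1,2],
  ∂[0,3,4] = [3,4] − [0,4] + [0,3].
The resulting 10×10 matrix has rank 6, and its Smith normal form has invariant factors (1,1,1,1,1,1).

∂_3: C_3 → C_2 sends each 3-simplex σ to the alternating sum Σ_i (−1)^i (σ with its i-th vertex removed). For instance
  ∂[0,2,3,4] = [2,3,4] − [0,3,4] + [0,2,4] − [0,2,3],
  ∂[0,1,3,4] = [1,3,4] − [0,3,4] + [0,1,4] − [0,1,3].
The 10×5 boundary matrix has rank 4 and Smith normal form diag(1,1,1,1).

Now H_k = ker ∂_k / im ∂_{k+1}, so:

  H_0: rank C_0 − rank ∂_1 = 5 − 4 = 1, and the invariant factors of ∂_1 are all 1, so H_0 = Z.
  H_1: rank ker ∂_1 − rank ∂_2 = (10 − 4) − 6 = 0, and the invariant factors of ∂_2 are all 1, so H_1 = 0.
  H_2: rank ker ∂_2 − rank ∂_3 = (10 − 6) − 4 = 0, and the invariant factors of ∂_3 are all 1, so H_2 = 0.
  H_3: rank ker ∂_3 − rank ∂_4 = (5 − 4) − 0 = 1, and there is no ∂_4, so H_3 = Z.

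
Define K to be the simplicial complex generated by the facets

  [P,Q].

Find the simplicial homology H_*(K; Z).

Order the vertices as P < Q. Listing each simplex with vertices in this order, K has dimension 1 with simplices:

  0-simplices (2): P, Q
  1-simplices (1): PQ

giving chain groups C_0 ≅ Z^2, C_1 ≅ Z^1.

∂_1: C_1 → C_0 maps an edge to its endpoints' difference, ∂[p,q] = q − p.
The resulting 2×1 matrix has rank 1, and its Smith normal form has invariant factors (1).

Computing H_k = (kernel of ∂_k) / (image of ∂_{k+1}):

  H_0: rank C_0 − rank ∂_1 = 2 − 1 = 1, and the invariant factors of ∂_1 are all 1, so H_0 = Z.
  H_1: rank ker ∂_1 − rank ∂_2 = (1 − 1) − 0 = 0, and there is no ∂_2, so H_1 = 0.

As a check, the Euler characteristic is 2 − 1 = 1, which agrees with 1 − 0 = 1.
(K is a triangulation of the 1-simplex.)

H_0 = Z,  H_1 = 0.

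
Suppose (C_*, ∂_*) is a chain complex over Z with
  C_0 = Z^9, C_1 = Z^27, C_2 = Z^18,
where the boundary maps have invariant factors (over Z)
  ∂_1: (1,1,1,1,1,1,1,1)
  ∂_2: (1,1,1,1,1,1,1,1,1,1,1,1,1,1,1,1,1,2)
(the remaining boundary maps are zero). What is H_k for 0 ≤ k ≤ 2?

H_0 ≅ Z,  H_1 ≅ Z ⊕ Z/2,  H_2 = 0.

H_0: b_0 = 9 − 0 − 8 = 1; torsion from ∂_1 factors > 1: none. So H_0 ≅ Z.
H_1: b_1 = 27 − 8 − 18 = 1; torsion from ∂_2 factors > 1: [2]. So H_1 ≅ Z ⊕ Z/2.
H_2: b_2 = 18 − 18 − 0 = 0; torsion from ∂_3 factors > 1: none. So H_2 ≅ 0.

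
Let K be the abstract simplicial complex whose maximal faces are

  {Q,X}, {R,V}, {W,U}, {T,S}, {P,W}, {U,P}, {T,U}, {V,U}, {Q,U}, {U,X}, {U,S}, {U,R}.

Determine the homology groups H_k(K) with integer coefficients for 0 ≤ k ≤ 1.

H_0 = Z,  H_1 = Z^4.

Take the total order P < Q < R < S < T < U < V < W < X on the vertex set. Then K (dimension 1) consists of the simplices:

  0-simplices (9): P, Q, R, S, T, U, V, W, X
  1-simplices (12): PU, PW, QU, QX, RU, RV, ST, SU, TU, UV, UW, UX

Hence C_0 ≅ Z^9, C_1 ≅ Z^12.

∂_1: C_1 → C_0 is given by ∂[p,q] = [q] − [p]. For instance
  ∂RU = U − R.
This gives a 9×12 integer matrix of rank 8; reducing to Smith normal form yields diagonal entries (1,1,1,1,1,1,1,1).

Now H_k = ker ∂_k / im ∂_{k+1}, so:

  H_0: rank C_0 − rank ∂_1 = 9 − 8 = 1, and the invariant factors of ∂_1 are all 1, so H_0 ≅ Z.
  H_1: rank ker ∂_1 − rank ∂_2 = (12 − 8) − 0 = 4, and there is no ∂_2, so H_1 ≅ Z^4.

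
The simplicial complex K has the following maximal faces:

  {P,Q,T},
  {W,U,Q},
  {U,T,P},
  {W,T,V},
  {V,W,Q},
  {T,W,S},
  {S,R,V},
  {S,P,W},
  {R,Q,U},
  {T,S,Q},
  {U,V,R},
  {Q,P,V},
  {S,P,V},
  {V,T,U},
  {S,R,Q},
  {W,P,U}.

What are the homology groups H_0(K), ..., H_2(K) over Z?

H_0 = Z,  H_1 = Z^2,  H_2 = Z.

Take the total order P < Q < R < S < T < U < V < W on the vertex set. Then K (dimension 2) consists of the simplices:

  0-simplices (8): P, Q, R, S, T, U, V, W
  1-simplices (24): PQ, PS, PT, PU, PV, PW, QR, QS, QT, QU, QV, QW, RS, RU, RV, ST, SV, SW, TU, TV, TW, UV, UW, VW
  2-simplices (16): PQT, PQV, PSV, PSW, PTU, PUW, QRS, QRU, QST, QUW, QVW, RSV, RUV, STW, TUV, TVW

so the chain groups are C_0 ≅ Z^8, C_1 ≅ Z^24, C_2 ≅ Z^16.

Boundary ∂_1: C_1 → C_0 sends each edge [p,q] (with p < q) to q − p. For instance
  ∂TU = U − T.
The 8×24 boundary matrix has rank 7 and Smith normal form diag(1,1,1,1,1,1,1).

The boundary map ∂_2: C_2 → C_1 sends each 2-simplex [p,q,r] to [q,r] − [p,r] + [p,q]. For instance
  ∂PTU = TU − PU + PT,
  ∂TVW = VW − TW + TV.
This gives a 24×16 integer matrix of rank 15; reducing to Smith normal form yields diagonal entries (1,1,1,1,1,1,1,1,1,1,1,1,1,1,1).

Now H_k = ker ∂_k / im ∂_{k+1}, so:

  H_0: rank C_0 − rank ∂_1 = 8 − 7 = 1, and the invariant factors of ∂_1 are all 1, so H_0 ≅ Z.
  H_1: rank ker ∂_1 − rank ∂_2 = (24 − 7) − 15 = 2, and the invariant factors of ∂_2 are all 1, so H_1 ≅ Z^2.
  H_2: rank ker ∂_2 − rank ∂_3 = (16 − 15) − 0 = 1, and there is no ∂_3, so H_2 ≅ Z.

As a check, the Euler characteristic is 8 − 24 + 16 = 0, which agrees with 1 − 2 + 1 = 0.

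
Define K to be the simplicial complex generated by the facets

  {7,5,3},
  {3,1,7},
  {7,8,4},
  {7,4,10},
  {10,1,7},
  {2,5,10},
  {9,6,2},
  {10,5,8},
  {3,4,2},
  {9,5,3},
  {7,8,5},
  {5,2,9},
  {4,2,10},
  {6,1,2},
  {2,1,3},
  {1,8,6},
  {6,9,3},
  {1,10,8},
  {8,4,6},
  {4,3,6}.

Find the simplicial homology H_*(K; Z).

We work with the vertex ordering 1 < 2 < 3 < 4 < 5 < 6 < 7 < 8 < 9 < 10. The simplices of K, each written with vertices in increasing order, are:

  0-simplices (10): [1], [2], [3], [4], [5], [6], [7], [8], [9], [10]
  1-simplices (30): (30 of them)
  2-simplices (20): (20 of them)

giving chain groups C_0 ≅ Z^10, C_1 ≅ Z^30, C_2 ≅ Z^20.

∂_1: C_1 → C_0 sends each edge [p,q] (with p < q) to q − p. For instance
  ∂[4,8] = [8] − [4].
The resulting 10×30 matrix has rank 9, and its Smith normal form has invariant factors (1,1,1,1,1,1,1,1,1).

The boundary map ∂_2: C_2 → C_1 acts by ∂[p,q,r] = [q,r] − [p,r] + [p,q]. For instance
  ∂[1,3,7] = [3,7] − [1,7] + [1,3],
  ∂[1,7,10] = [7,10] − [1,10] + [1,7].
As a 30×20 matrix over Z this has rank 20, with invariant factors (1,1,1,1,1,1,1,1,1,1,1,1,1,1,1,1,1,1,1,2).

Reading off H_k = ker ∂_k / im ∂_{k+1}:

  H_0: rank C_0 − rank ∂_1 = 10 − 9 = 1, and the invariant factors of ∂_1 are all 1, so H_0 ≅ Z.
  H_1: rank ker ∂_1 − rank ∂_2 = (30 − 9) − 20 = 1, and ∂_2 has invariant factor 2 > 1, so H_1 ≅ Z × Z/2.
  H_2: rank ker ∂_2 − rank ∂_3 = (20 − 20) − 0 = 0, and there is no ∂_3, so H_2 ≅ 0.

H_0 ≅ Z,  H_1 ≅ Z × Z/2,  H_2 = 0.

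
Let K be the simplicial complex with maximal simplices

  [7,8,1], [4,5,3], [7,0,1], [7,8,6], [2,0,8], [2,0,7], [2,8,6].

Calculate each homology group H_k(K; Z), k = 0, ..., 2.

H_0 = Z^2,  H_1 = Z,  H_2 = 0.

Fix the vertex order 0 < 1 < 2 < 3 < 4 < 5 < 6 < 7 < 8 and write every simplex with vertices in increasing order. Then dim K = 2 and the simplices of K are:

  0-simplices (9): [0], [1], [2], [3], [4], [5], [6], [7], [8]
  1-simplices (15): [0,1], [0,2], [0,7], [0,8], [1,7], [1,8], [2,6], [2,7], [2,8], [3,4], [3,5], [4,5], [6,7], [6,8], [7,8]
  2-simplices (7): [0,1,7], [0,2,7], [0,2,8], [1,7,8], [2,6,8], [3,4,5], [6,7,8]

Hence C_0 ≅ Z^9, C_1 ≅ Z^15, C_2 ≅ Z^7.

The boundary map ∂_1: C_1 → C_0 maps an edge to its endpoints' difference, ∂[p,q] = q − p. For instance
  ∂[6,7] = [7] − [6].
As a 9×15 matrix over Z this has rank 7, with invariant factors (1,1,1,1,1,1,1).

The boundary map ∂_2: C_2 → C_1 acts by ∂[p,q,r] = [q,r] − [p,r] + [p,q]. For instance
  ∂[0,2,7] = [2,7] − [0,7] + [0,2],
  ∂[6,7,8] = [7,8] − [6,8] + [6,7].
As a 15×7 matrix over Z this has rank 7, with invariant factors (1,1,1,1,1,1,1).

From H_k ≅ ker(∂_k) / im(∂_{k+1}) we obtain:

  H_0: rank C_0 − rank ∂_1 = 9 − 7 = 2, and the invariant factors of ∂_1 are all 1, so H_0 = Z^2.
  H_1: rank ker ∂_1 − rank ∂_2 = (15 − 7) − 7 = 1, and the invariant factors of ∂_2 are all 1, so H_1 = Z.
  H_2: rank ker ∂_2 − rank ∂_3 = (7 − 7) − 0 = 0, and there is no ∂_3, so H_2 = 0.

As a check, the Euler characteristic is 9 − 15 + 7 = 1, which agrees with 2 − 1 + 0 = 1.
(K is a triangulation of the disjoint union of the 2-simplex and the cylinder S^1 x I.)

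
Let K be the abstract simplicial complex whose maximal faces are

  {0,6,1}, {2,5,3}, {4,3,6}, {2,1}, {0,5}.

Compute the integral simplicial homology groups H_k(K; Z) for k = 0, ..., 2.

K has 7 vertices, 11 edges, 3 triangles.
rank ∂_0 = 0, rank ∂_1 = 6 ⇒ b_0 = 7 − 0 − 6 = 1; all invariant factors of ∂_1 are 1 so no torsion. So H_0 = Z.
rank ∂_1 = 6, rank ∂_2 = 3 ⇒ b_1 = 11 − 6 − 3 = 2; all invariant factors of ∂_2 are 1 so no torsion. So H_1 = Z^2.
rank ∂_2 = 3, rank ∂_3 = 0 ⇒ b_2 = 3 − 3 − 0 = 0. So H_2 = 0.

H_0 ≅ Z,  H_1 ≅ Z^2,  H_2 = 0.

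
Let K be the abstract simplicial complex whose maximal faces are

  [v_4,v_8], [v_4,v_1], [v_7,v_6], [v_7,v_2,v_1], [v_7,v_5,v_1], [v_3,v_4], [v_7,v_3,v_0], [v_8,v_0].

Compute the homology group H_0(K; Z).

H_0 ≅ Z.

Fix the vertex order v_0 < v_1 < v_2 < v_3 < v_4 < v_5 < v_6 < v_7 < v_8 and write every simplex with vertices in increasing order. Then dim K = 2 and the simplices of K are:

  0-simplices (9): [v_0], [v_1], [v_2], [v_3], [v_4], [v_5], [v_6], [v_7], [v_8]
  1-simplices (13): [v_0,v_3], [v_0,v_7], [v_0,v_8], [v_1,v_2], [v_1,v_4], [v_1,v_5], [v_1,v_7], [v_2,v_7], [v_3,v_4], [v_3,v_7], [v_4,v_8], [v_5,v_7], [v_6,v_7]
  2-simplices (3): [v_0,v_3,v_7], [v_1,v_2,v_7], [v_1,v_5,v_7]

giving chain groups C_0 ≅ Z^9, C_1 ≅ Z^13, C_2 ≅ Z^3.

The boundary map ∂_1: C_1 → C_0 sends each edge [p,q] (with p < q) to q − p. For instance
  ∂[v_2,v_7] = [v_7] − [v_2].
This gives a 9×13 integer matrix of rank 8; reducing to Smith normal form yields diagonal entries (1,1,1,1,1,1,1,1).

∂_2: C_2 → C_1 maps a triangle to the signed sum of its edges. For instance
  ∂[v_1,v_2,v_7] = [v_2,v_7] − [v_1,v_7] + [v_1,v_2],
  ∂[v_0,v_3,v_7] = [v_3,v_7] − [v_0,v_7] + [v_0,v_3].
The resulting 13×3 matrix has rank 3, and its Smith normal form has invariant factors (1,1,1).

Now H_k = ker ∂_k / im ∂_{k+1}, so:

  H_0: rank C_0 − rank ∂_1 = 9 − 8 = 1, and the invariant factors of ∂_1 are all 1, so H_0 = Z.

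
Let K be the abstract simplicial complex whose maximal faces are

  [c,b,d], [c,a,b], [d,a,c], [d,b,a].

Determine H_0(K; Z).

H_0 = Z.

Order the vertices as a < b < c < d. Listing each simplex with vertices in this order, K has dimension 2 with simplices:

  0-simplices (4): a, b, c, d
  1-simplices (6): ab, ac, ad, bc, bd, cd
  2-simplices (4): abc, abd, acd, bcd

so the chain groups are C_0 ≅ Z^4, C_1 ≅ Z^6, C_2 ≅ Z^4.

The boundary map ∂_1: C_1 → C_0 sends each edge [p,q] (with p < q) to q − p.
The resulting 4×6 matrix has rank 3, and its Smith normal form has invariant factors (1,1,1).

Boundary ∂_2: C_2 → C_1 acts by ∂[p,q,r] = [q,r] − [p,r] + [p,q]. For instance
  ∂abc = bc − ac + ab,
  ∂abd = bd − ad + ab.
As a 6×4 matrix over Z this has rank 3, with invariant factors (1,1,1).

Reading off H_k = ker ∂_k / im ∂_{k+1}:

  H_0: rank C_0 − rank ∂_1 = 4 − 3 = 1, and the invariant factors of ∂_1 are all 1, so H_0 = Z.

(K is a triangulation of the 2-sphere S^2.)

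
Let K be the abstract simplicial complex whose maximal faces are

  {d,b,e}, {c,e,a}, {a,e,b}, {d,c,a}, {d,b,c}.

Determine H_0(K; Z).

H_0 = Z.

Order the vertices as a < b < c < d < e. Listing each simplex with vertices in this order, K has dimension 2 with simplices:

  0-simplices (5): a, b, c, d, e
  1-simplices (10): ab, ac, ad, ae, bc, bd, be, cd, ce, de
  2-simplices (5): abe, acd, ace, bcd, bde

so the chain groups are C_0 ≅ Z^5, C_1 ≅ Z^10, C_2 ≅ Z^5.

The boundary map ∂_1: C_1 → C_0 maps an edge to its endpoints' difference, ∂[p,q] = q − p. For instance
  ∂ab = b − a.
The 5×10 boundary matrix has rank 4 and Smith normal form diag(1,1,1,1).

Boundary ∂_2: C_2 → C_1 acts by ∂[p,q,r] = [q,r] − [p,r] + [p,q]. For instance
  ∂bde = de − be + bd,
  ∂acd = cd − ad + ac.
This gives a 10×5 integer matrix of rank 5; reducing to Smith normal form yields diagonal entries (1,1,1,1,1).

From H_k ≅ ker(∂_k) / im(∂_{k+1}) we obtain:

  H_0: rank C_0 − rank ∂_1 = 5 − 4 = 1, and the invariant factors of ∂_1 are all 1, so H_0 = Z.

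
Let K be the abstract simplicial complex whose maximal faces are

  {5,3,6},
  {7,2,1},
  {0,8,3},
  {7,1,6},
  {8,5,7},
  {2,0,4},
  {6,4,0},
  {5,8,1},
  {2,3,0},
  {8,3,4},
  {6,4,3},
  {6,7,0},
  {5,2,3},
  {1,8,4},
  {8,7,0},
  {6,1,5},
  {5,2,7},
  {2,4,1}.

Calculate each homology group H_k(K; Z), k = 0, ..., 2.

H_0 ≅ Z,  H_1 ≅ Z ⊕ Z/2,  H_2 = 0.

Order the vertices as 0 < 1 < 2 < 3 < 4 < 5 < 6 < 7 < 8. Listing each simplex with vertices in this order, K has dimension 2 with simplices:

  0-simplices (9): [0], [1], [2], [3], [4], [5], [6], [7], [8]
  1-simplices (27): (27 of them)
  2-simplices (18): [0,2,3], [0,2,4], [0,3,8], [0,4,6], [0,6,7], [0,7,8], [1,2,4], [1,2,7], [1,4,8], [1,5,6], [1,5,8], [1,6,7], [2,3,5], [2,5,7], [3,4,6], [3,4,8], [3,5,6], [5,7,8]

Hence C_0 ≅ Z^9, C_1 ≅ Z^27, C_2 ≅ Z^18.

The boundary map ∂_1: C_1 → C_0 sends each edge [p,q] (with p < q) to q − p. For instance
  ∂[4,6] = [6] − [4].
As a 9×27 matrix over Z this has rank 8, with invariant factors (1,1,1,1,1,1,1,1).

The boundary map ∂_2: C_2 → C_1 sends each 2-simplex [p,q,r] to [q,r] − [p,r] + [p,q]. For instance
  ∂[3,5,6] = [5,6] − [3,6] + [3,5],
  ∂[0,6,7] = [6,7] − [0,7] + [0,6].
The resulting 27×18 matrix has rank 18, and its Smith normal form has invariant factors (1,1,1,1,1,1,1,1,1,1,1,1,1,1,1,1,1,2).

Reading off H_k = ker ∂_k / im ∂_{k+1}:

  H_0: rank C_0 − rank ∂_1 = 9 − 8 = 1, and the invariant factors of ∂_1 are all 1, so H_0 ≅ Z.
  H_1: rank ker ∂_1 − rank ∂_2 = (27 − 8) − 18 = 1, and ∂_2 has invariant factor 2 > 1, so H_1 ≅ Z ⊕ Z/2.
  H_2: rank ker ∂_2 − rank ∂_3 = (18 − 18) − 0 = 0, and there is no ∂_3, so H_2 ≅ 0.

As a check, the Euler characteristic is 9 − 27 + 18 = 0, which agrees with 1 − 1 + 0 = 0.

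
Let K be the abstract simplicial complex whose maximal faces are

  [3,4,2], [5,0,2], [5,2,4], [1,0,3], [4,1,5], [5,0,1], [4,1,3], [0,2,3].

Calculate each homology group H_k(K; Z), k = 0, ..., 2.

H_0 ≅ Z,  H_1 = 0,  H_2 ≅ Z.

We work with the vertex ordering 0 < 1 < 2 < 3 < 4 < 5. The simplices of K, each written with vertices in increasing order, are:

  0-simplices (6): [0], [1], [2], [3], [4], [5]
  1-simplices (12): [0,1], [0,2], [0,3], [0,5], [1,3], [1,4], [1,5], [2,3], [2,4], [2,5], [3,4], [4,5]
  2-simplices (8): [0,1,3], [0,1,5], [0,2,3], [0,2,5], [1,3,4], [1,4,5], [2,3,4], [2,4,5]

Hence C_0 ≅ Z^6, C_1 ≅ Z^12, C_2 ≅ Z^8.

The boundary map ∂_1: C_1 → C_0 is given by ∂[p,q] = [q] − [p].
The resulting 6×12 matrix has rank 5, and its Smith normal form has invariant factors (1,1,1,1,1).

∂_2: C_2 → C_1 sends each 2-simplex [p,q,r] to [q,r] − [p,r] + [p,q]. For instance
  ∂[0,1,3] = [1,3] − [0,3] + [0,1],
  ∂[2,3,4] = [3,4] − [2,4] + [2,3].
The 12×8 boundary matrix has rank 7 and Smith normal form diag(1,1,1,1,1,1,1).

Computing H_k = (kernel of ∂_k) / (image of ∂_{k+1}):

  H_0: rank C_0 − rank ∂_1 = 6 − 5 = 1, and the invariant factors of ∂_1 are all 1, so H_0 = Z.
  H_1: rank ker ∂_1 − rank ∂_2 = (12 − 5) − 7 = 0, and the invariant factors of ∂_2 are all 1, so H_1 = 0.
  H_2: rank ker ∂_2 − rank ∂_3 = (8 − 7) − 0 = 1, and there is no ∂_3, so H_2 = Z.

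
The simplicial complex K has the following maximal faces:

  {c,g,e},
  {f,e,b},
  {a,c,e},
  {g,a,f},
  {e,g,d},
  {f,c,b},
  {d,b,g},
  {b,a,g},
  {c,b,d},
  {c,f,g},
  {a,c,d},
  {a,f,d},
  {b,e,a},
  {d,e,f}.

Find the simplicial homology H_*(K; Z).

We work with the vertex ordering a < b < c < d < e < f < g. The simplices of K, each written with vertices in increasing order, are:

  0-simplices (7): a, b, c, d, e, f, g
  1-simplices (21): ab, ac, ad, ae, af, ag, bc, bd, be, bf, bg, cd, ce, cf, cg, de, df, dg, ef, eg, fg
  2-simplices (14): abe, abg, acd, ace, adf, afg, bcd, bcf, bdg, bef, ceg, cfg, def, deg

so the chain groups are C_0 ≅ Z^7, C_1 ≅ Z^21, C_2 ≅ Z^14.

∂_1: C_1 → C_0 sends each edge [p,q] (with p < q) to q − p. For instance
  ∂fg = g − f.
The resulting 7×21 matrix has rank 6, and its Smith normal form has invariant factors (1,1,1,1,1,1).

Boundary ∂_2: C_2 → C_1 maps a triangle to the signed sum of its edges. For instance
  ∂abe = be − ae + ab,
  ∂def = ef − df + de.
This gives a 21×14 integer matrix of rank 13; reducing to Smith normal form yields diagonal entries (1,1,1,1,1,1,1,1,1,1,1,1,1).

Computing H_k = (kernel of ∂_k) / (image of ∂_{k+1}):

  H_0: rank C_0 − rank ∂_1 = 7 − 6 = 1, and the invariant factors of ∂_1 are all 1, so H_0 = Z.
  H_1: rank ker ∂_1 − rank ∂_2 = (21 − 6) − 13 = 2, and the invariant factors of ∂_2 are all 1, so H_1 = Z^2.
  H_2: rank ker ∂_2 − rank ∂_3 = (14 − 13) − 0 = 1, and there is no ∂_3, so H_2 = Z.

H_0 = Z,  H_1 = Z^2,  H_2 = Z.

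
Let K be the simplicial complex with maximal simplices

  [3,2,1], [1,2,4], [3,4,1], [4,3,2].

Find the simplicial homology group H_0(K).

H_0 = Z.

K has 4 vertices, 6 edges, 4 triangles.
rank ∂_0 = 0, rank ∂_1 = 3 ⇒ b_0 = 4 − 0 − 3 = 1; all invariant factors of ∂_1 are 1 so no torsion. So H_0 ≅ Z.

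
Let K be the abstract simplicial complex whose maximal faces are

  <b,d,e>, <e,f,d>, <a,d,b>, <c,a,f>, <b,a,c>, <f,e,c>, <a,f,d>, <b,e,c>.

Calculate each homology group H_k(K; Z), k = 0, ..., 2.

H_0 ≅ Z,  H_1 = 0,  H_2 ≅ Z.

Fix the vertex order a < b < c < d < e < f and write every simplex with vertices in increasing order. Then dim K = 2 and the simplices of K are:

  0-simplices (6): a, b, c, d, e, f
  1-simplices (12): ab, ac, ad, af, bc, bd, be, ce, cf, de, df, ef
  2-simplices (8): abc, abd, acf, adf, bce, bde, cef, def

giving chain groups C_0 ≅ Z^6, C_1 ≅ Z^12, C_2 ≅ Z^8.

Boundary ∂_1: C_1 → C_0 sends each edge [p,q] (with p < q) to q − p.
The resulting 6×12 matrix has rank 5, and its Smith normal form has invariant factors (1,1,1,1,1).

∂_2: C_2 → C_1 sends each 2-simplex [p,q,r] to [q,r] − [p,r] + [p,q]. For instance
  ∂bce = ce − be + bc,
  ∂abc = bc − ac + ab.
The 12×8 boundary matrix has rank 7 and Smith normal form diag(1,1,1,1,1,1,1).

Reading off H_k = ker ∂_k / im ∂_{k+1}:

  H_0: rank C_0 − rank ∂_1 = 6 − 5 = 1, and the invariant factors of ∂_1 are all 1, so H_0 = Z.
  H_1: rank ker ∂_1 − rank ∂_2 = (12 − 5) − 7 = 0, and the invariant factors of ∂_2 are all 1, so H_1 = 0.
  H_2: rank ker ∂_2 − rank ∂_3 = (8 − 7) − 0 = 1, and there is no ∂_3, so H_2 = Z.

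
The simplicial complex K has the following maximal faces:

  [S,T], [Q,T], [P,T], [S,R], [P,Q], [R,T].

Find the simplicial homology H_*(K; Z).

Take the total order P < Q < R < S < T on the vertex set. Then K (dimension 1) consists of the simplices:

  0-simplices (5): P, Q, R, S, T
  1-simplices (6): PQ, PT, QT, RS, RT, ST

giving chain groups C_0 ≅ Z^5, C_1 ≅ Z^6.

Boundary ∂_1: C_1 → C_0 maps an edge to its endpoints' difference, ∂[p,q] = q − p. For instance
  ∂PQ = Q − P.
As a 5×6 matrix over Z this has rank 4, with invariant factors (1,1,1,1).

From H_k ≅ ker(∂_k) / im(∂_{k+1}) we obtain:

  H_0: rank C_0 − rank ∂_1 = 5 − 4 = 1, and the invariant factors of ∂_1 are all 1, so H_0 = Z.
  H_1: rank ker ∂_1 − rank ∂_2 = (6 − 4) − 0 = 2, and there is no ∂_2, so H_1 = Z^2.

H_0 = Z,  H_1 = Z^2.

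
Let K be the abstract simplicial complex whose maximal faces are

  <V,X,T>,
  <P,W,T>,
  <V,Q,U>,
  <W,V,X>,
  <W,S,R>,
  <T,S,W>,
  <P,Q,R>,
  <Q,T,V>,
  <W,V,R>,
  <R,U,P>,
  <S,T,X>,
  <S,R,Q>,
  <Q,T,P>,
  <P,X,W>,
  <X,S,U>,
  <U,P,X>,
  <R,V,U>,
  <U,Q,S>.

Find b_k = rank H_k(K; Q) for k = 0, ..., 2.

Order the vertices as P < Q < R < S < T < U < V < W < X. Listing each simplex with vertices in this order, K has dimension 2 with simplices:

  0-simplices (9): P, Q, R, S, T, U, V, W, X
  1-simplices (27): PQ, PR, PT, PU, PW, PX, QR, QS, QT, QU, QV, RS, RU, RV, RW, ST, SU, SW, SX, TV, TW, TX, UV, UX, VW, VX, WX
  2-simplices (18): PQR, PQT, PRU, PTW, PUX, PWX, QRS, QSU, QTV, QUV, RSW, RUV, RVW, STW, STX, SUX, TVX, VWX

giving chain groups C_0 ≅ Z^9, C_1 ≅ Z^27, C_2 ≅ Z^18.

∂_1: C_1 → C_0 sends each edge [p,q] (with p < q) to q − p.
The resulting 9×27 matrix has rank 8, and its Smith normal form has invariant factors (1,1,1,1,1,1,1,1).

The boundary map ∂_2: C_2 → C_1 acts by ∂[p,q,r] = [q,r] − [p,r] + [p,q]. For instance
  ∂QUV = UV − QV + QU,
  ∂SUX = UX − SX + SU.
The 27×18 boundary matrix has rank 18 and Smith normal form diag(1,1,1,1,1,1,1,1,1,1,1,1,1,1,1,1,1,2).

Reading off H_k = ker ∂_k / im ∂_{k+1}:

  H_0: rank C_0 − rank ∂_1 = 9 − 8 = 1, and the invariant factors of ∂_1 are all 1, so H_0 ≅ Z.
  H_1: rank ker ∂_1 − rank ∂_2 = (27 − 8) − 18 = 1, and ∂_2 has invariant factor 2 > 1, so H_1 ≅ Z ⊕ Z/2Z.
  H_2: rank ker ∂_2 − rank ∂_3 = (18 − 18) − 0 = 0, and there is no ∂_3, so H_2 ≅ 0.

Hence the Betti numbers are b_0 = 1, b_1 = 1, b_2 = 0.

b_0 = 1, b_1 = 1, b_2 = 0.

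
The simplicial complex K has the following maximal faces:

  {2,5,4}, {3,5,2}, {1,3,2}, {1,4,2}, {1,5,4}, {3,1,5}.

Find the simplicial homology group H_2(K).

Fix the vertex order 1 < 2 < 3 < 4 < 5 and write every simplex with vertices in increasing order. Then dim K = 2 and the simplices of K are:

  0-simplices (5): [1], [2], [3], [4], [5]
  1-simplices (9): [1,2], [1,3], [1,4], [1,5], [2,3], [2,4], [2,5], [3,5], [4,5]
  2-simplices (6): [1,2,3], [1,2,4], [1,3,5], [1,4,5], [2,3,5], [2,4,5]

so the chain groups are C_0 ≅ Z^5, C_1 ≅ Z^9, C_2 ≅ Z^6.

Boundary ∂_1: C_1 → C_0 is given by ∂[p,q] = [q] − [p]. For instance
  ∂[2,5] = [5] − [2].
The 5×9 boundary matrix has rank 4 and Smith normal form diag(1,1,1,1).

Boundary ∂_2: C_2 → C_1 acts by ∂[p,q,r] = [q,r] − [p,r] + [p,q]. For instance
  ∂[2,4,5] = [4,5] − [2,5] + [2,4],
  ∂[1,2,4] = [2,4] − [1,4] + [1,2].
This gives a 9×6 integer matrix of rank 5; reducing to Smith normal form yields diagonal entries (1,1,1,1,1).

Computing H_k = (kernel of ∂_k) / (image of ∂_{k+1}):

  H_2: rank ker ∂_2 − rank ∂_3 = (6 − 5) − 0 = 1, and there is no ∂_3, so H_2 ≅ Z.

H_2 = Z.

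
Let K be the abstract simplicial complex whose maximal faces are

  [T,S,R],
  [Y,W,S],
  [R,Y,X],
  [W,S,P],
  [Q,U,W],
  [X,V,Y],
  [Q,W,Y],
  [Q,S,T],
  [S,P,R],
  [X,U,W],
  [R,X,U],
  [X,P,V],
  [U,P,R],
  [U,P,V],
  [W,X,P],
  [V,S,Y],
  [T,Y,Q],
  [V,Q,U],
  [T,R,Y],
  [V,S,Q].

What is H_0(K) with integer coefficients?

H_0 ≅ Z.

Take the total order P < Q < R < S < T < U < V < W < X < Y on the vertex set. Then K (dimension 2) consists of the simplices:

  0-simplices (10): P, Q, R, S, T, U, V, W, X, Y
  1-simplices (30): PR, PS, PU, PV, PW, PX, QS, QT, QU, QV, QW, QY, RS, RT, RU, RX, RY, ST, SV, SW, SY, TY, UV, UW, UX, VX, VY, WX, WY, XY
  2-simplices (20): PRS, PRU, PSW, PUV, PVX, PWX, QST, QSV, QTY, QUV, QUW, QWY, RST, RTY, RUX, RXY, SVY, SWY, UWX, VXY

giving chain groups C_0 ≅ Z^10, C_1 ≅ Z^30, C_2 ≅ Z^20.

∂_1: C_1 → C_0 maps an edge to its endpoints' difference, ∂[p,q] = q − p.
The resulting 10×30 matrix has rank 9, and its Smith normal form has invariant factors (1,1,1,1,1,1,1,1,1).

∂_2: C_2 → C_1 acts by ∂[p,q,r] = [q,r] − [p,r] + [p,q]. For instance
  ∂RUX = UX − RX + RU,
  ∂QST = ST − QT + QS.
This gives a 30×20 integer matrix of rank 20; reducing to Smith normal form yields diagonal entries (1,1,1,1,1,1,1,1,1,1,1,1,1,1,1,1,1,1,1,2).

Reading off H_k = ker ∂_k / im ∂_{k+1}:

  H_0: rank C_0 − rank ∂_1 = 10 − 9 = 1, and the invariant factors of ∂_1 are all 1, so H_0 = Z.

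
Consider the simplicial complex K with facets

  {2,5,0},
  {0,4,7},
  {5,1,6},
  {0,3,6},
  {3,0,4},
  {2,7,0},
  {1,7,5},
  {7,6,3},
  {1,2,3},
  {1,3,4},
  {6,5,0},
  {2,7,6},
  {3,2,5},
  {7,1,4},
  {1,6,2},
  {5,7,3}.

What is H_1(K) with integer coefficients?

We work with the vertex ordering 0 < 1 < 2 < 3 < 4 < 5 < 6 < 7. The simplices of K, each written with vertices in increasing order, are:

  0-simplices (8): [0], [1], [2], [3], [4], [5], [6], [7]
  1-simplices (24): (24 of them)
  2-simplices (16): [0,2,5], [0,2,7], [0,3,4], [0,3,6], [0,4,7], [0,5,6], [1,2,3], [1,2,6], [1,3,4], [1,4,7], [1,5,6], [1,5,7], [2,3,5], [2,6,7], [3,5,7], [3,6,7]

so the chain groups are C_0 ≅ Z^8, C_1 ≅ Z^24, C_2 ≅ Z^16.

The boundary map ∂_1: C_1 → C_0 maps an edge to its endpoints' difference, ∂[p,q] = q − p.
As a 8×24 matrix over Z this has rank 7, with invariant factors (1,1,1,1,1,1,1).

∂_2: C_2 → C_1 acts by ∂[p,q,r] = [q,r] − [p,r] + [p,q]. For instance
  ∂[3,5,7] = [5,7] − [3,7] + [3,5],
  ∂[1,2,6] = [2,6] − [1,6] + [1,2].
The resulting 24×16 matrix has rank 15, and its Smith normal form has invariant factors (1,1,1,1,1,1,1,1,1,1,1,1,1,1,1).

Now H_k = ker ∂_k / im ∂_{k+1}, so:

  H_1: rank ker ∂_1 − rank ∂_2 = (24 − 7) − 15 = 2, and the invariant factors of ∂_2 are all 1, so H_1 ≅ Z^2.

H_1 = Z^2.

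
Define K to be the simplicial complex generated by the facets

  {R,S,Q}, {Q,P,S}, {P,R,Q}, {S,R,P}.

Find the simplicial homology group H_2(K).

H_2 ≅ Z.

We work with the vertex ordering P < Q < R < S. The simplices of K, each written with vertices in increasing order, are:

  0-simplices (4): P, Q, R, S
  1-simplices (6): PQ, PR, PS, QR, QS, RS
  2-simplices (4): PQR, PQS, PRS, QRS

so the chain groups are C_0 ≅ Z^4, C_1 ≅ Z^6, C_2 ≅ Z^4.

The boundary map ∂_1: C_1 → C_0 sends each edge [p,q] (with p < q) to q − p.
The 4×6 boundary matrix has rank 3 and Smith normal form diag(1,1,1).

The boundary map ∂_2: C_2 → C_1 sends each 2-simplex [p,q,r] to [q,r] − [p,r] + [p,q]. For instance
  ∂PRS = RS − PS + PR,
  ∂PQS = QS − PS + PQ.
The 6×4 boundary matrix has rank 3 and Smith normal form diag(1,1,1).

Now H_k = ker ∂_k / im ∂_{k+1}, so:

  H_2: rank ker ∂_2 − rank ∂_3 = (4 − 3) − 0 = 1, and there is no ∂_3, so H_2 = Z.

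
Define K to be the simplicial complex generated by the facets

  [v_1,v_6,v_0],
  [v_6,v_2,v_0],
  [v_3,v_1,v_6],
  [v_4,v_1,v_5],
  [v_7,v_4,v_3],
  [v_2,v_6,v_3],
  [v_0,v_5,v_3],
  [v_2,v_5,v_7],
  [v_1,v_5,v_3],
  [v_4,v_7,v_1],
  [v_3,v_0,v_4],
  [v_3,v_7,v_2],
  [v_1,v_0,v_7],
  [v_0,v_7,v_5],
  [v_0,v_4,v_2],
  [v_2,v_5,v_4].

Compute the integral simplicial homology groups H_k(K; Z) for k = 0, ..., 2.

H_0 = Z,  H_1 = Z^2,  H_2 = Z.

Order the vertices as v_0 < v_1 < v_2 < v_3 < v_4 < v_5 < v_6 < v_7. Listing each simplex with vertices in this order, K has dimension 2 with simplices:

  0-simplices (8): [v_0], [v_1], [v_2], [v_3], [v_4], [v_5], [v_6], [v_7]
  1-simplices (24): (24 of them)
  2-simplices (16): (16 of them)

so the chain groups are C_0 ≅ Z^8, C_1 ≅ Z^24, C_2 ≅ Z^16.

Boundary ∂_1: C_1 → C_0 is given by ∂[p,q] = [q] − [p].
As a 8×24 matrix over Z this has rank 7, with invariant factors (1,1,1,1,1,1,1).

Boundary ∂_2: C_2 → C_1 sends each 2-simplex [p,q,r] to [q,r] − [p,r] + [p,q]. For instance
  ∂[v_0,v_2,v_6] = [v_2,v_6] − [v_0,v_6] + [v_0,v_2],
  ∂[v_2,v_5,v_7] = [v_5,v_7] − [v_2,v_7] + [v_2,v_5].
As a 24×16 matrix over Z this has rank 15, with invariant factors (1,1,1,1,1,1,1,1,1,1,1,1,1,1,1).

Computing H_k = (kernel of ∂_k) / (image of ∂_{k+1}):

  H_0: rank C_0 − rank ∂_1 = 8 − 7 = 1, and the invariant factors of ∂_1 are all 1, so H_0 = Z.
  H_1: rank ker ∂_1 − rank ∂_2 = (24 − 7) − 15 = 2, and the invariant factors of ∂_2 are all 1, so H_1 = Z^2.
  H_2: rank ker ∂_2 − rank ∂_3 = (16 − 15) − 0 = 1, and there is no ∂_3, so H_2 = Z.

As a check, the Euler characteristic is 8 − 24 + 16 = 0, which agrees with 1 − 2 + 1 = 0.
(K is a triangulation of the torus T^2.)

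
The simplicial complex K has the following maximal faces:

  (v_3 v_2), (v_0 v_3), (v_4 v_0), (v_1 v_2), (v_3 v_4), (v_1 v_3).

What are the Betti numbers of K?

Take the total order v_0 < v_1 < v_2 < v_3 < v_4 on the vertex set. Then K (dimension 1) consists of the simplices:

  0-simplices (5): [v_0], [v_1], [v_2], [v_3], [v_4]
  1-simplices (6): [v_0,v_3], [v_0,v_4], [v_1,v_2], [v_1,v_3], [v_2,v_3], [v_3,v_4]

Hence C_0 ≅ Z^5, C_1 ≅ Z^6.

Boundary ∂_1: C_1 → C_0 maps an edge to its endpoints' difference, ∂[p,q] = q − p.
The 5×6 boundary matrix has rank 4 and Smith normal form diag(1,1,1,1).

From H_k ≅ ker(∂_k) / im(∂_{k+1}) we obtain:

  H_0: rank C_0 − rank ∂_1 = 5 − 4 = 1, and the invariant factors of ∂_1 are all 1, so H_0 ≅ Z.
  H_1: rank ker ∂_1 − rank ∂_2 = (6 − 4) − 0 = 2, and there is no ∂_2, so H_1 ≅ Z^2.

As a check, the Euler characteristic is 5 − 6 = -1, which agrees with 1 − 2 = -1.

Hence the Betti numbers are b_0 = 1, b_1 = 2.

b_0 = 1, b_1 = 2.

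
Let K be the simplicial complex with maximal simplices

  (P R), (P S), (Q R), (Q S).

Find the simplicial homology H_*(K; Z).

K has 4 vertices, 4 edges.
rank ∂_0 = 0, rank ∂_1 = 3 ⇒ b_0 = 4 − 0 − 3 = 1; all invariant factors of ∂_1 are 1 so no torsion. So H_0 = Z.
rank ∂_1 = 3, rank ∂_2 = 0 ⇒ b_1 = 4 − 3 − 0 = 1. So H_1 = Z.

H_0 = Z,  H_1 = Z.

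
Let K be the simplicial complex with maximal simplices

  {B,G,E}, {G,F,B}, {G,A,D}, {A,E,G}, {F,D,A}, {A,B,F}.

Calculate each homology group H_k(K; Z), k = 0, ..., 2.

H_0 ≅ Z,  H_1 ≅ Z,  H_2 = 0.

We work with the vertex ordering A < B < D < E < F < G. The simplices of K, each written with vertices in increasing order, are:

  0-simplices (6): A, B, D, E, F, G
  1-simplices (12): AB, AD, AE, AF, AG, BE, BF, BG, DF, DG, EG, FG
  2-simplices (6): ABF, ADF, ADG, AEG, BEG, BFG

giving chain groups C_0 ≅ Z^6, C_1 ≅ Z^12, C_2 ≅ Z^6.

Boundary ∂_1: C_1 → C_0 sends each edge [p,q] (with p < q) to q − p.
The 6×12 boundary matrix has rank 5 and Smith normal form diag(1,1,1,1,1).

Boundary ∂_2: C_2 → C_1 maps a triangle to the signed sum of its edges. For instance
  ∂AEG = EG − AG + AE,
  ∂BEG = EG − BG + BE.
The resulting 12×6 matrix has rank 6, and its Smith normal form has invariant factors (1,1,1,1,1,1).

From H_k ≅ ker(∂_k) / im(∂_{k+1}) we obtain:

  H_0: rank C_0 − rank ∂_1 = 6 − 5 = 1, and the invariant factors of ∂_1 are all 1, so H_0 ≅ Z.
  H_1: rank ker ∂_1 − rank ∂_2 = (12 − 5) − 6 = 1, and the invariant factors of ∂_2 are all 1, so H_1 ≅ Z.
  H_2: rank ker ∂_2 − rank ∂_3 = (6 − 6) − 0 = 0, and there is no ∂_3, so H_2 ≅ 0.

As a check, the Euler characteristic is 6 − 12 + 6 = 0, which agrees with 1 − 1 + 0 = 0.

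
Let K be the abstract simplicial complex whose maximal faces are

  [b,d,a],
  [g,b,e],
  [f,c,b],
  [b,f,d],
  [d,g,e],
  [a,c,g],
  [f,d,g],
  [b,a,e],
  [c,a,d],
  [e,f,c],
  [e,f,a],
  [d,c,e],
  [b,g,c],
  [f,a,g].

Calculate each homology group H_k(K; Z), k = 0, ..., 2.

H_0 ≅ Z,  H_1 ≅ Z^2,  H_2 ≅ Z.

We work with the vertex ordering a < b < c < d < e < f < g. The simplices of K, each written with vertices in increasing order, are:

  0-simplices (7): a, b, c, d, e, f, g
  1-simplices (21): ab, ac, ad, ae, af, ag, bc, bd, be, bf, bg, cd, ce, cf, cg, de, df, dg, ef, eg, fg
  2-simplices (14): abd, abe, acd, acg, aef, afg, bcf, bcg, bdf, beg, cde, cef, deg, dfg

Hence C_0 ≅ Z^7, C_1 ≅ Z^21, C_2 ≅ Z^14.

∂_1: C_1 → C_0 maps an edge to its endpoints' difference, ∂[p,q] = q − p.
The resulting 7×21 matrix has rank 6, and its Smith normal form has invariant factors (1,1,1,1,1,1).

The boundary map ∂_2: C_2 → C_1 acts by ∂[p,q,r] = [q,r] − [p,r] + [p,q]. For instance
  ∂abe = be − ae + ab,
  ∂bcg = cg − bg + bc.
This gives a 21×14 integer matrix of rank 13; reducing to Smith normal form yields diagonal entries (1,1,1,1,1,1,1,1,1,1,1,1,1).

Reading off H_k = ker ∂_k / im ∂_{k+1}:

  H_0: rank C_0 − rank ∂_1 = 7 − 6 = 1, and the invariant factors of ∂_1 are all 1, so H_0 = Z.
  H_1: rank ker ∂_1 − rank ∂_2 = (21 − 6) − 13 = 2, and the invariant factors of ∂_2 are all 1, so H_1 = Z^2.
  H_2: rank ker ∂_2 − rank ∂_3 = (14 − 13) − 0 = 1, and there is no ∂_3, so H_2 = Z.

(K is a triangulation of the torus T^2.)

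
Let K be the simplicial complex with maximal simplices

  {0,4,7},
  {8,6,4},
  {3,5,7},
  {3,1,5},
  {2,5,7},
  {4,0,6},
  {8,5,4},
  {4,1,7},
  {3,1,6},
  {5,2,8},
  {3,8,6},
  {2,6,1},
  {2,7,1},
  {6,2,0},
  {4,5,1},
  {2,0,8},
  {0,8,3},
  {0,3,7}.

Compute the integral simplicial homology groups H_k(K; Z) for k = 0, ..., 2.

K has 9 vertices, 27 edges, 18 triangles.
rank ∂_0 = 0, rank ∂_1 = 8 ⇒ b_0 = 9 − 0 − 8 = 1; all invariant factors of ∂_1 are 1 so no torsion. So H_0 ≅ Z.
rank ∂_1 = 8, rank ∂_2 = 18 ⇒ b_1 = 27 − 8 − 18 = 1; ∂_2 has invariant factor(s) [2] giving torsion. So H_1 ≅ Z × Z/2.
rank ∂_2 = 18, rank ∂_3 = 0 ⇒ b_2 = 18 − 18 − 0 = 0. So H_2 ≅ 0.

H_0 ≅ Z,  H_1 ≅ Z × Z/2,  H_2 = 0.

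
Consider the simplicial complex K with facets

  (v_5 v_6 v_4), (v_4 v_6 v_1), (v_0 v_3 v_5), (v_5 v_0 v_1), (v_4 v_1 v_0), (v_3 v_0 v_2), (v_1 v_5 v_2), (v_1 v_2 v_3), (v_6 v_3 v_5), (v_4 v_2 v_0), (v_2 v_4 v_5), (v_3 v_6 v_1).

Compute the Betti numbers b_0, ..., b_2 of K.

Take the total order v_0 < v_1 < v_2 < v_3 < v_4 < v_5 < v_6 on the vertex set. Then K (dimension 2) consists of the simplices:

  0-simplices (7): [v_0], [v_1], [v_2], [v_3], [v_4], [v_5], [v_6]
  1-simplices (18): (18 of them)
  2-simplices (12): (12 of them)

so the chain groups are C_0 ≅ Z^7, C_1 ≅ Z^18, C_2 ≅ Z^12.

∂_1: C_1 → C_0 is given by ∂[p,q] = [q] − [p]. For instance
  ∂[v_4,v_6] = [v_6] − [v_4].
The 7×18 boundary matrix has rank 6 and Smith normal form diag(1,1,1,1,1,1).

∂_2: C_2 → C_1 maps a triangle to the signed sum of its edges. For instance
  ∂[v_0,v_2,v_4] = [v_2,v_4] − [v_0,v_4] + [v_0,v_2],
  ∂[v_1,v_2,v_3] = [v_2,v_3] − [v_1,v_3] + [v_1,v_2].
The resulting 18×12 matrix has rank 12, and its Smith normal form has invariant factors (1,1,1,1,1,1,1,1,1,1,1,2).

Now H_k = ker ∂_k / im ∂_{k+1}, so:

  H_0: rank C_0 − rank ∂_1 = 7 − 6 = 1, and the invariant factors of ∂_1 are all 1, so H_0 ≅ Z.
  H_1: rank ker ∂_1 − rank ∂_2 = (18 − 6) − 12 = 0, and ∂_2 has invariant factor 2 > 1, so H_1 ≅ Z/2.
  H_2: rank ker ∂_2 − rank ∂_3 = (12 − 12) − 0 = 0, and there is no ∂_3, so H_2 ≅ 0.

As a check, the Euler characteristic is 7 − 18 + 12 = 1, which agrees with 1 − 0 + 0 = 1.

Hence the Betti numbers are b_0 = 1, b_1 = 0, b_2 = 0.

b_0 = 1, b_1 = 0, b_2 = 0.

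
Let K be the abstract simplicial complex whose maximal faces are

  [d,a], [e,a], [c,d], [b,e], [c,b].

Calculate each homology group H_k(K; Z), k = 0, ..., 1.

H_0 = Z,  H_1 = Z.

K has 5 vertices, 5 edges.
rank ∂_0 = 0, rank ∂_1 = 4 ⇒ b_0 = 5 − 0 − 4 = 1; all invariant factors of ∂_1 are 1 so no torsion. So H_0 = Z.
rank ∂_1 = 4, rank ∂_2 = 0 ⇒ b_1 = 5 − 4 − 0 = 1. So H_1 = Z.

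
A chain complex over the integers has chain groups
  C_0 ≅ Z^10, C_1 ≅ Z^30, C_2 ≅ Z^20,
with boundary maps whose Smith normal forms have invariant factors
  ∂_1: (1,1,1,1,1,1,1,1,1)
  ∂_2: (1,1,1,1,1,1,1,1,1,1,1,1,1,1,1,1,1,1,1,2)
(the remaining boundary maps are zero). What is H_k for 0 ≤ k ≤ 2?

H_0: b_0 = 10 − 0 − 9 = 1; torsion from ∂_1 factors > 1: none. So H_0 = Z.
H_1: b_1 = 30 − 9 − 20 = 1; torsion from ∂_2 factors > 1: [2]. So H_1 = Z ⊕ Z/2Z.
H_2: b_2 = 20 − 20 − 0 = 0; torsion from ∂_3 factors > 1: none. So H_2 = 0.

H_0 = Z,  H_1 = Z ⊕ Z/2Z,  H_2 = 0.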